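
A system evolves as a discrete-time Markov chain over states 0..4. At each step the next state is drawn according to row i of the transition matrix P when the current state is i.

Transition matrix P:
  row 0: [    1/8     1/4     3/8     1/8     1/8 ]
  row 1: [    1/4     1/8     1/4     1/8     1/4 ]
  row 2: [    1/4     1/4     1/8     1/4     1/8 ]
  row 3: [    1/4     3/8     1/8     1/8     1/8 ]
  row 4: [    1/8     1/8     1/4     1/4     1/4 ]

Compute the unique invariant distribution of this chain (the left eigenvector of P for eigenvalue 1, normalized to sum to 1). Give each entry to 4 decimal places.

π = [0.2028, 0.2223, 0.2253, 0.1750, 0.1746]

Balance equations π_j = Σ_i π_i·P[i][j]:
  π_0 = 1/8·π_0 + 1/4·π_1 + 1/4·π_2 + 1/4·π_3 + 1/8·π_4
  π_1 = 1/4·π_0 + 1/8·π_1 + 1/4·π_2 + 3/8·π_3 + 1/8·π_4
  π_2 = 3/8·π_0 + 1/4·π_1 + 1/8·π_2 + 1/8·π_3 + 1/4·π_4
  π_3 = 1/8·π_0 + 1/8·π_1 + 1/4·π_2 + 1/8·π_3 + 1/4·π_4
  normalize: π_0 + π_1 + π_2 + π_3 + π_4 = 1
Solving the linear system gives exactly π = [532/2623, 583/2623, 591/2623, 459/2623, 458/2623].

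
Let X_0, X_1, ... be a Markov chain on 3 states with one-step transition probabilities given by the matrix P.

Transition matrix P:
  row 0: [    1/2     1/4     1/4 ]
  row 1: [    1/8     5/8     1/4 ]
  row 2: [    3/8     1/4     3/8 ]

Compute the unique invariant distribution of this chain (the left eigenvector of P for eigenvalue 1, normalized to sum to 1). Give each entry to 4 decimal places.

π = [0.3143, 0.4000, 0.2857]

Balance equations π_j = Σ_i π_i·P[i][j]:
  π_0 = 1/2·π_0 + 1/8·π_1 + 3/8·π_2
  π_1 = 1/4·π_0 + 5/8·π_1 + 1/4·π_2
  normalize: π_0 + π_1 + π_2 = 1
Solving the linear system gives exactly π = [11/35, 2/5, 2/7].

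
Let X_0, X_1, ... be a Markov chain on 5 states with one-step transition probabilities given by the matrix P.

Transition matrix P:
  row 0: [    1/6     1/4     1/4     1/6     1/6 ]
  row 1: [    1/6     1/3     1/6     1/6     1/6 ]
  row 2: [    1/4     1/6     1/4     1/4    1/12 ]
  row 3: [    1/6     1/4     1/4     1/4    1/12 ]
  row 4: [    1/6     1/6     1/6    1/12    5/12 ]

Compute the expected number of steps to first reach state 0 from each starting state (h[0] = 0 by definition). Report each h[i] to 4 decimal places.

h = [0.0000, 5.4583, 4.9574, 5.4123, 5.4634]

First-step conditioning: h[0] = 0; for i ≠ 0, h[i] = 1 + Σ_k P[i][k]·h[k].
  h[1] = 1 + 1/3·h[1] + 1/6·h[2] + 1/6·h[3] + 1/6·h[4]
  h[2] = 1 + 1/6·h[1] + 1/4·h[2] + 1/4·h[3] + 1/12·h[4]
  h[3] = 1 + 1/4·h[1] + 1/4·h[2] + 1/4·h[3] + 1/12·h[4]
  h[4] = 1 + 1/6·h[1] + 1/6·h[2] + 1/12·h[3] + 5/12·h[4]
Solving the 4×4 linear system over states ≠ 0 gives exactly h = [0, 3204/587, 2910/587, 3177/587, 3207/587] (h[0] = 0 is the target).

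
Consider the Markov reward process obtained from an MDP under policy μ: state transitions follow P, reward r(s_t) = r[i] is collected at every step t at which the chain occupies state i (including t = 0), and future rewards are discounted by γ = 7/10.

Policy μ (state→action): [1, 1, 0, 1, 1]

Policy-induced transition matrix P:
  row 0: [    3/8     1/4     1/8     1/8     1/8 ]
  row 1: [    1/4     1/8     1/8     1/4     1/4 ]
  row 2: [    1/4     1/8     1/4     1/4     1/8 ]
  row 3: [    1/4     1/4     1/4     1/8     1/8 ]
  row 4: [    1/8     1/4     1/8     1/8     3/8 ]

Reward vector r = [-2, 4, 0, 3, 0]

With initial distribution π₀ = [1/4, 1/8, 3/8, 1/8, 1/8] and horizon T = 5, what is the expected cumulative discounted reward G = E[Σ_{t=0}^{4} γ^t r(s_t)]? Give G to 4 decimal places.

t=0: π = [0.2500, 0.1250, 0.3750, 0.1250, 0.1250], E[r] = 0.3750, γ^t·E[r] = 0.375000, running G = 0.375000
t=1: π = [0.2656, 0.1875, 0.1875, 0.1875, 0.1719], E[r] = 0.7813, γ^t·E[r] = 0.546875, running G = 0.921875
t=2: π = [0.2617, 0.2031, 0.1719, 0.1719, 0.1914], E[r] = 0.8047, γ^t·E[r] = 0.394297, running G = 1.316172
t=3: π = [0.2588, 0.2031, 0.1680, 0.1719, 0.1982], E[r] = 0.8105, γ^t·E[r] = 0.278018, running G = 1.594189
t=4: π = [0.2576, 0.2036, 0.1675, 0.1714, 0.2000], E[r] = 0.8135, γ^t·E[r] = 0.195316, running G = 1.789505

G = 1.7895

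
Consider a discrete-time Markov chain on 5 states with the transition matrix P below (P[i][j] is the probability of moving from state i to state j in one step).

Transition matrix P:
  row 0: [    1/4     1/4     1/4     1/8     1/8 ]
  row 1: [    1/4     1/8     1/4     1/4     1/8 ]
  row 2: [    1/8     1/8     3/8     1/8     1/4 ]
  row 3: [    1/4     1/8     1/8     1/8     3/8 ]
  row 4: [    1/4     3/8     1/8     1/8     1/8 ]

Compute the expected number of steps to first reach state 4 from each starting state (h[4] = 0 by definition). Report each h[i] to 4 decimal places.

First-step conditioning: h[4] = 0; for i ≠ 4, h[i] = 1 + Σ_k P[i][k]·h[k].
  h[0] = 1 + 1/4·h[0] + 1/4·h[1] + 1/4·h[2] + 1/8·h[3]
  h[1] = 1 + 1/4·h[0] + 1/8·h[1] + 1/4·h[2] + 1/4·h[3]
  h[2] = 1 + 1/8·h[0] + 1/8·h[1] + 3/8·h[2] + 1/8·h[3]
  h[3] = 1 + 1/4·h[0] + 1/8·h[1] + 1/8·h[2] + 1/8·h[3]
Solving the 4×4 linear system over states ≠ 4 gives exactly h = [272/53, 3976/795, 3512/795, 1048/265, 0] (h[4] = 0 is the target).

h = [5.1321, 5.0013, 4.4176, 3.9547, 0.0000]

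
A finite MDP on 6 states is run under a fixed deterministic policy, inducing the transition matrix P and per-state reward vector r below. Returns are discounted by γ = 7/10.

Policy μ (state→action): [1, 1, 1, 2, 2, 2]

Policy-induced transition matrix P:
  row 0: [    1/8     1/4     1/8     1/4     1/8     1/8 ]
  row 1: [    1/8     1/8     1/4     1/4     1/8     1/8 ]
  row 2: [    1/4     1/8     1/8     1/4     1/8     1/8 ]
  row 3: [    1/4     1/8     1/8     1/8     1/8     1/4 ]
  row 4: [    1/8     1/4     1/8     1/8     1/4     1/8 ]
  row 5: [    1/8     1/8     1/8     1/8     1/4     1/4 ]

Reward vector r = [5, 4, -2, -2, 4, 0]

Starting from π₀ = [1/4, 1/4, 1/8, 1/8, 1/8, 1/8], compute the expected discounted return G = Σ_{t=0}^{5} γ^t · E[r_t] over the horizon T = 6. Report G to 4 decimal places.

G = 5.0772

t=0: π = [0.2500, 0.2500, 0.1250, 0.1250, 0.1250, 0.1250], E[r] = 2.2500, γ^t·E[r] = 2.250000, running G = 2.250000
t=1: π = [0.1563, 0.1719, 0.1563, 0.2031, 0.1563, 0.1563], E[r] = 1.3750, γ^t·E[r] = 0.962500, running G = 3.212500
t=2: π = [0.1699, 0.1641, 0.1465, 0.1855, 0.1641, 0.1699], E[r] = 1.4980, γ^t·E[r] = 0.734043, running G = 3.946543
t=3: π = [0.1665, 0.1667, 0.1455, 0.1851, 0.1667, 0.1694], E[r] = 1.5054, γ^t·E[r] = 0.516342, running G = 4.462885
t=4: π = [0.1663, 0.1667, 0.1458, 0.1848, 0.1670, 0.1693], E[r] = 1.5049, γ^t·E[r] = 0.361337, running G = 4.824222
t=5: π = [0.1663, 0.1667, 0.1458, 0.1849, 0.1670, 0.1693], E[r] = 1.5051, γ^t·E[r] = 0.252971, running G = 5.077193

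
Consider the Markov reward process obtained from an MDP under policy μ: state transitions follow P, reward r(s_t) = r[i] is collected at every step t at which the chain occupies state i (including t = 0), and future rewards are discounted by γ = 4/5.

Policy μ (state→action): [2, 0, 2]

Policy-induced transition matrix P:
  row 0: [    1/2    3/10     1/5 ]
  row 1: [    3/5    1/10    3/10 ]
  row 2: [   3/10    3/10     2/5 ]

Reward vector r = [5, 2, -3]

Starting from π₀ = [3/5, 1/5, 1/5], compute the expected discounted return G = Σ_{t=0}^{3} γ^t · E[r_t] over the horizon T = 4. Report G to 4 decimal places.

t=0: π = [0.6000, 0.2000, 0.2000], E[r] = 2.8000, γ^t·E[r] = 2.800000, running G = 2.800000
t=1: π = [0.4800, 0.2600, 0.2600], E[r] = 2.1400, γ^t·E[r] = 1.712000, running G = 4.512000
t=2: π = [0.4740, 0.2480, 0.2780], E[r] = 2.0320, γ^t·E[r] = 1.300480, running G = 5.812480
t=3: π = [0.4692, 0.2504, 0.2804], E[r] = 2.0056, γ^t·E[r] = 1.026867, running G = 6.839347

G = 6.8393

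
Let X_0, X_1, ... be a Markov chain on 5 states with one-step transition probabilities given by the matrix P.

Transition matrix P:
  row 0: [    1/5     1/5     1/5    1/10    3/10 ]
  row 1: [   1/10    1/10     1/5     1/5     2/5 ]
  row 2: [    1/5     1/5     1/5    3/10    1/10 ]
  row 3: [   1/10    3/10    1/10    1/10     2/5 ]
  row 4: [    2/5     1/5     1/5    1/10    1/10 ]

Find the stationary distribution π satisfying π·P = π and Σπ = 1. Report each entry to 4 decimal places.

Balance equations π_j = Σ_i π_i·P[i][j]:
  π_0 = 1/5·π_0 + 1/10·π_1 + 1/5·π_2 + 1/10·π_3 + 2/5·π_4
  π_1 = 1/5·π_0 + 1/10·π_1 + 1/5·π_2 + 3/10·π_3 + 1/5·π_4
  π_2 = 1/5·π_0 + 1/5·π_1 + 1/5·π_2 + 1/10·π_3 + 1/5·π_4
  π_3 = 1/10·π_0 + 1/5·π_1 + 3/10·π_2 + 1/10·π_3 + 1/10·π_4
  normalize: π_0 + π_1 + π_2 + π_3 + π_4 = 1
Solving the linear system gives exactly π = [477/2224, 109/556, 205/1112, 87/556, 553/2224].

π = [0.2145, 0.1960, 0.1844, 0.1565, 0.2487]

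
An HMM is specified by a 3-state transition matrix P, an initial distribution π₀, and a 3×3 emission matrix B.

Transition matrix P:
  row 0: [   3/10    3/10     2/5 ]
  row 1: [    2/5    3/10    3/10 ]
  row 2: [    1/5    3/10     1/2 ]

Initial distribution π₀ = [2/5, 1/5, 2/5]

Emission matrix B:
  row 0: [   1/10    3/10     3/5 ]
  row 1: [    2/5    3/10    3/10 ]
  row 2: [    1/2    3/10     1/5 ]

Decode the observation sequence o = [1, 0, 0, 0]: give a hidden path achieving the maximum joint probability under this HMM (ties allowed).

path = [2, 2, 2, 2]

t=0: δ = [1.200e-01, 6.000e-02, 1.200e-01]  (obs o_0=1)
t=1: δ = [3.600e-03, 1.440e-02, 3.000e-02]  ψ = [0, 0, 2]  (obs o_1=0)
t=2: δ = [6.000e-04, 3.600e-03, 7.500e-03]  ψ = [2, 2, 2]  (obs o_2=0)
t=3: δ = [1.500e-04, 9.000e-04, 1.875e-03]  ψ = [2, 2, 2]  (obs o_3=0)
backtrack: best end state = 2; path = [2, 2, 2, 2]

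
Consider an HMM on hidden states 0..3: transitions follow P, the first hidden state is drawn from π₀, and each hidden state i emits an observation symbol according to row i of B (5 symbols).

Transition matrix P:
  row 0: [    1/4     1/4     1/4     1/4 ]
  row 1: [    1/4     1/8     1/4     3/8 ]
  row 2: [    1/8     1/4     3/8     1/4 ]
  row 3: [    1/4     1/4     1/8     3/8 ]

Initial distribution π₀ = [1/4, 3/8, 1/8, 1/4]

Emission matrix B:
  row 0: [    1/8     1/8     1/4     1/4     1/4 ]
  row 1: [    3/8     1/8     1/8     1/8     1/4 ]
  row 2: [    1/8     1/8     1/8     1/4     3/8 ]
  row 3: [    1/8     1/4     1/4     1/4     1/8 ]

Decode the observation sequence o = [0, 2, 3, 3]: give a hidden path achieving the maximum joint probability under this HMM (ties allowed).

t=0: δ = [3.125e-02, 1.406e-01, 1.562e-02, 3.125e-02]  (obs o_0=0)
t=1: δ = [8.789e-03, 2.197e-03, 4.395e-03, 1.318e-02]  ψ = [1, 1, 1, 1]  (obs o_1=2)
t=2: δ = [8.240e-04, 4.120e-04, 5.493e-04, 1.236e-03]  ψ = [3, 3, 0, 3]  (obs o_2=3)
t=3: δ = [7.725e-05, 3.862e-05, 5.150e-05, 1.159e-04]  ψ = [3, 3, 0, 3]  (obs o_3=3)
backtrack: best end state = 3; path = [1, 3, 3, 3]

path = [1, 3, 3, 3]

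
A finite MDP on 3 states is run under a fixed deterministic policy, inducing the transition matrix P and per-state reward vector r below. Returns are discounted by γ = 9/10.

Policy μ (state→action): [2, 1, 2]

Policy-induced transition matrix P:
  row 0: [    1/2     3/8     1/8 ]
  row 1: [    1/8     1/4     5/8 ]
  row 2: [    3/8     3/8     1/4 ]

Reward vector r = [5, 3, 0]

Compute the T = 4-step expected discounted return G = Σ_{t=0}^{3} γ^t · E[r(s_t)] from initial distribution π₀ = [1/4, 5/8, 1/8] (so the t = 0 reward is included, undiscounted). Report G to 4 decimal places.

G = 9.1554

t=0: π = [0.2500, 0.6250, 0.1250], E[r] = 3.1250, γ^t·E[r] = 3.125000, running G = 3.125000
t=1: π = [0.2500, 0.2969, 0.4531], E[r] = 2.1406, γ^t·E[r] = 1.926563, running G = 5.051563
t=2: π = [0.3320, 0.3379, 0.3301], E[r] = 2.6738, γ^t·E[r] = 2.165801, running G = 7.217363
t=3: π = [0.3320, 0.3328, 0.3352], E[r] = 2.6584, γ^t·E[r] = 1.938008, running G = 9.155371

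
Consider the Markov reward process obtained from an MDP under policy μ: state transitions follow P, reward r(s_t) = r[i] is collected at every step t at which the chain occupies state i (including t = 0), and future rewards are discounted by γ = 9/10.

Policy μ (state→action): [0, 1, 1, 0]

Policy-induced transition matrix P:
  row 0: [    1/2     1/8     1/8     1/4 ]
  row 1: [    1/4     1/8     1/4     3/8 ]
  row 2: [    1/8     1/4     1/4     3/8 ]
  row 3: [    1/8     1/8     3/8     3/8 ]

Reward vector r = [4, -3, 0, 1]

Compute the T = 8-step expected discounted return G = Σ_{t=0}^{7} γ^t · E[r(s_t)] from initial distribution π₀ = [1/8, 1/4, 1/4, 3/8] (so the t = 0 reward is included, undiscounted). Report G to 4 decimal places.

G = 3.7333

t=0: π = [0.1250, 0.2500, 0.2500, 0.3750], E[r] = 0.1250, γ^t·E[r] = 0.125000, running G = 0.125000
t=1: π = [0.2031, 0.1563, 0.2813, 0.3594], E[r] = 0.7031, γ^t·E[r] = 0.632813, running G = 0.757813
t=2: π = [0.2207, 0.1602, 0.2695, 0.3496], E[r] = 0.7520, γ^t·E[r] = 0.609082, running G = 1.366895
t=3: π = [0.2278, 0.1587, 0.2661, 0.3474], E[r] = 0.7825, γ^t·E[r] = 0.570421, running G = 1.937316
t=4: π = [0.2303, 0.1583, 0.2650, 0.3465], E[r] = 0.7928, γ^t·E[r] = 0.520127, running G = 2.457442
t=5: π = [0.2311, 0.1581, 0.2645, 0.3462], E[r] = 0.7964, γ^t·E[r] = 0.470252, running G = 2.927694
t=6: π = [0.2314, 0.1581, 0.2644, 0.3461], E[r] = 0.7977, γ^t·E[r] = 0.423910, running G = 3.351604
t=7: π = [0.2315, 0.1580, 0.2643, 0.3461], E[r] = 0.7981, γ^t·E[r] = 0.381736, running G = 3.733340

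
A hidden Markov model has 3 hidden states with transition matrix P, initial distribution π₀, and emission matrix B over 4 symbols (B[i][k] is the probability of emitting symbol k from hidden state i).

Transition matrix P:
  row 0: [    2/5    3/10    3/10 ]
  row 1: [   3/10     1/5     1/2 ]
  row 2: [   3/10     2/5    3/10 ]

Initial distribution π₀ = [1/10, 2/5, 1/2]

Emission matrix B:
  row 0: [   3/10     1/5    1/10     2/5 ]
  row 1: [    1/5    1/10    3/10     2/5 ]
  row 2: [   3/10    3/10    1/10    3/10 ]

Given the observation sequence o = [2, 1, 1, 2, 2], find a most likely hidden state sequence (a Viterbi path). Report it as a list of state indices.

t=0: δ = [1.000e-02, 1.200e-01, 5.000e-02]  (obs o_0=2)
t=1: δ = [7.200e-03, 2.400e-03, 1.800e-02]  ψ = [1, 1, 1]  (obs o_1=1)
t=2: δ = [1.080e-03, 7.200e-04, 1.620e-03]  ψ = [2, 2, 2]  (obs o_2=1)
t=3: δ = [4.860e-05, 1.944e-04, 4.860e-05]  ψ = [2, 2, 2]  (obs o_3=2)
t=4: δ = [5.832e-06, 1.166e-05, 9.720e-06]  ψ = [1, 1, 1]  (obs o_4=2)
backtrack: best end state = 1; path = [1, 2, 2, 1, 1]

path = [1, 2, 2, 1, 1]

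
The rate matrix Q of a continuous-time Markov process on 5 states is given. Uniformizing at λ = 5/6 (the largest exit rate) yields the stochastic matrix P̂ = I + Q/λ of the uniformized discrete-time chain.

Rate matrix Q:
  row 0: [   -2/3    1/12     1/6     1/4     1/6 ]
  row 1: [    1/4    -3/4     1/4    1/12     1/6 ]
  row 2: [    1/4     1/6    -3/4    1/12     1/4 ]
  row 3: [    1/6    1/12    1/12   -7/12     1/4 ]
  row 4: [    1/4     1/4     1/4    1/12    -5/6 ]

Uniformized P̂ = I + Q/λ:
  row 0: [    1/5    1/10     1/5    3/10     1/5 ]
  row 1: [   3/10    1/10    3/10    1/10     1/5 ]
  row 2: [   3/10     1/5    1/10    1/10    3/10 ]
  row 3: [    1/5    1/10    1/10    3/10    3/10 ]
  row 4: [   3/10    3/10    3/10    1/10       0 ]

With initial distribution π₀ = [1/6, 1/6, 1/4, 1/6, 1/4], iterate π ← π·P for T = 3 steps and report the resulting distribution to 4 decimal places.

π = [0.2557, 0.1597, 0.1970, 0.1887, 0.1990]

t=0: π = [0.1667, 0.1667, 0.2500, 0.1667, 0.2500]
t=1: π = [0.2667, 0.1750, 0.2000, 0.1667, 0.1917]
t=2: π = [0.2567, 0.1583, 0.2000, 0.1867, 0.1983]
t=3: π = [0.2557, 0.1597, 0.1970, 0.1887, 0.1990]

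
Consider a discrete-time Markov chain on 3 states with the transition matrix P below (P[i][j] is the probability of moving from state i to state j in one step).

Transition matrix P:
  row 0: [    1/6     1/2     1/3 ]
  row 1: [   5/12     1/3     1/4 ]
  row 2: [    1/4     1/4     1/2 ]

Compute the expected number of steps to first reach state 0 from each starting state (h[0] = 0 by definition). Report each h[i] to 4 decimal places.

First-step conditioning: h[0] = 0; for i ≠ 0, h[i] = 1 + Σ_k P[i][k]·h[k].
  h[1] = 1 + 1/3·h[1] + 1/4·h[2]
  h[2] = 1 + 1/4·h[1] + 1/2·h[2]
Solving the 2×2 linear system over states ≠ 0 gives exactly h = [0, 36/13, 44/13] (h[0] = 0 is the target).

h = [0.0000, 2.7692, 3.3846]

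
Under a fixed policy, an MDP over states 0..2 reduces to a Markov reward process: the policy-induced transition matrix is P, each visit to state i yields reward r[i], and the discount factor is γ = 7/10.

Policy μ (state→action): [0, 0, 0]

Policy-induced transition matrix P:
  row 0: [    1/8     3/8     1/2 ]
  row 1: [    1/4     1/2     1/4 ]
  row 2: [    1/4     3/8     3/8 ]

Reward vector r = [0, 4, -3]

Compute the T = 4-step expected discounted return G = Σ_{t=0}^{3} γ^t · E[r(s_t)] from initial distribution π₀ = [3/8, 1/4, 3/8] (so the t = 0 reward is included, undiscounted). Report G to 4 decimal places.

t=0: π = [0.3750, 0.2500, 0.3750], E[r] = -0.1250, γ^t·E[r] = -0.125000, running G = -0.125000
t=1: π = [0.2031, 0.4063, 0.3906], E[r] = 0.4531, γ^t·E[r] = 0.317188, running G = 0.192188
t=2: π = [0.2246, 0.4258, 0.3496], E[r] = 0.6543, γ^t·E[r] = 0.320605, running G = 0.512793
t=3: π = [0.2219, 0.4282, 0.3499], E[r] = 0.6633, γ^t·E[r] = 0.227522, running G = 0.740315

G = 0.7403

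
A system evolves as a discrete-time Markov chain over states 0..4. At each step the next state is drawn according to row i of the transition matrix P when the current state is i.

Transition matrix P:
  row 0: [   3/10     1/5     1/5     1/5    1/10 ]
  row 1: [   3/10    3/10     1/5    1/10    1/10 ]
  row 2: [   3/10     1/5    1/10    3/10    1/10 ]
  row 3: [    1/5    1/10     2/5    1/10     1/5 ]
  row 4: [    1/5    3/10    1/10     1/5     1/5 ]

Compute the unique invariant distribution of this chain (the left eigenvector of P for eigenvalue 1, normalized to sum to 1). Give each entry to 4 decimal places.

Balance equations π_j = Σ_i π_i·P[i][j]:
  π_0 = 3/10·π_0 + 3/10·π_1 + 3/10·π_2 + 1/5·π_3 + 1/5·π_4
  π_1 = 1/5·π_0 + 3/10·π_1 + 1/5·π_2 + 1/10·π_3 + 3/10·π_4
  π_2 = 1/5·π_0 + 1/5·π_1 + 1/10·π_2 + 2/5·π_3 + 1/10·π_4
  π_3 = 1/5·π_0 + 1/10·π_1 + 3/10·π_2 + 1/10·π_3 + 1/5·π_4
  normalize: π_0 + π_1 + π_2 + π_3 + π_4 = 1
Solving the linear system gives exactly π = [257/956, 259/1195, 969/4780, 863/4780, 627/4780].

π = [0.2688, 0.2167, 0.2027, 0.1805, 0.1312]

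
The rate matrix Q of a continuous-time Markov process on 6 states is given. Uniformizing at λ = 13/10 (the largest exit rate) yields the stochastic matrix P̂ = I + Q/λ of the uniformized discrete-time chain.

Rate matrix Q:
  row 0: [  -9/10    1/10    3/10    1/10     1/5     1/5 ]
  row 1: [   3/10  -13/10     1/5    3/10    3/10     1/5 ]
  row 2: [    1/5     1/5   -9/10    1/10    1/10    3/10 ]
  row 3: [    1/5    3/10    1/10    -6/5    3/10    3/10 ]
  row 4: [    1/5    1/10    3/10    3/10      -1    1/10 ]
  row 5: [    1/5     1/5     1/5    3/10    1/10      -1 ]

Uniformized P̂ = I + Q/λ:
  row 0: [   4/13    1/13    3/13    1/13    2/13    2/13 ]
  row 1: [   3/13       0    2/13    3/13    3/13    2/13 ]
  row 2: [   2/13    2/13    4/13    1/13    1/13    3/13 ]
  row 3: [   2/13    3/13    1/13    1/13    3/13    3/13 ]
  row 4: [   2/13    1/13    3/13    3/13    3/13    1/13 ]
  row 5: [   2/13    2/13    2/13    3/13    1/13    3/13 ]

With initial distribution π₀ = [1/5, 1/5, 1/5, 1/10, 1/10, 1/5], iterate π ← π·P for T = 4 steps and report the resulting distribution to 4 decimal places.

t=0: π = [0.2000, 0.2000, 0.2000, 0.1000, 0.1000, 0.2000]
t=1: π = [0.2000, 0.1077, 0.2000, 0.1538, 0.1538, 0.1846]
t=2: π = [0.1929, 0.1219, 0.2000, 0.1456, 0.1562, 0.1834]
t=3: π = [0.1929, 0.1194, 0.2003, 0.1479, 0.1569, 0.1825]
t=4: π = [0.1927, 0.1199, 0.2002, 0.1475, 0.1570, 0.1826]

π = [0.1927, 0.1199, 0.2002, 0.1475, 0.1570, 0.1826]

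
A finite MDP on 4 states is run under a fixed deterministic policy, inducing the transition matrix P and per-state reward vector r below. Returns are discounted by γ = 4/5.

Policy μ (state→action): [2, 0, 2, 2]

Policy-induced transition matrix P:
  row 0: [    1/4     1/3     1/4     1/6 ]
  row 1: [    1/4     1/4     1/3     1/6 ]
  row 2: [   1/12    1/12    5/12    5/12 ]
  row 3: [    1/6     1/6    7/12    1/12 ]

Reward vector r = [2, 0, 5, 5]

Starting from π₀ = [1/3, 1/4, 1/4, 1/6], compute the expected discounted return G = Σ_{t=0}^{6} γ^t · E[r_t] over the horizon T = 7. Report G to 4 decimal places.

G = 13.1739

t=0: π = [0.3333, 0.2500, 0.2500, 0.1667], E[r] = 2.7500, γ^t·E[r] = 2.750000, running G = 2.750000
t=1: π = [0.1944, 0.2222, 0.3681, 0.2153], E[r] = 3.3056, γ^t·E[r] = 2.644444, running G = 5.394444
t=2: π = [0.1707, 0.1869, 0.4016, 0.2407], E[r] = 3.5532, γ^t·E[r] = 2.274074, running G = 7.668519
t=3: π = [0.1630, 0.1772, 0.4128, 0.2470], E[r] = 3.6249, γ^t·E[r] = 1.855926, running G = 9.524444
t=4: π = [0.1606, 0.1742, 0.4159, 0.2493], E[r] = 3.6471, γ^t·E[r] = 1.493853, running G = 11.018298
t=5: π = [0.1599, 0.1733, 0.4169, 0.2499], E[r] = 3.6538, γ^t·E[r] = 1.197273, running G = 12.215571
t=6: π = [0.1597, 0.1730, 0.4172, 0.2501], E[r] = 3.6558, γ^t·E[r] = 0.958359, running G = 13.173930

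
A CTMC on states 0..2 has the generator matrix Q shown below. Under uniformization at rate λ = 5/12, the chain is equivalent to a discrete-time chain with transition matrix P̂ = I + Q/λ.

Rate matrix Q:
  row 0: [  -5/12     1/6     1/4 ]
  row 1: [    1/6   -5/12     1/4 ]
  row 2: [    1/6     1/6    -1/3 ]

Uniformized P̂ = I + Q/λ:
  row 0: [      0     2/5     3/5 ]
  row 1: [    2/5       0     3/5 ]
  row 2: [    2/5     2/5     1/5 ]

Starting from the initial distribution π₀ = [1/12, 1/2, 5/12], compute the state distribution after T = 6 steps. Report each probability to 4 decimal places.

t=0: π = [0.0833, 0.5000, 0.4167]
t=1: π = [0.3667, 0.2000, 0.4333]
t=2: π = [0.2533, 0.3200, 0.4267]
t=3: π = [0.2987, 0.2720, 0.4293]
t=4: π = [0.2805, 0.2912, 0.4283]
t=5: π = [0.2878, 0.2835, 0.4287]
t=6: π = [0.2849, 0.2866, 0.4285]

π = [0.2849, 0.2866, 0.4285]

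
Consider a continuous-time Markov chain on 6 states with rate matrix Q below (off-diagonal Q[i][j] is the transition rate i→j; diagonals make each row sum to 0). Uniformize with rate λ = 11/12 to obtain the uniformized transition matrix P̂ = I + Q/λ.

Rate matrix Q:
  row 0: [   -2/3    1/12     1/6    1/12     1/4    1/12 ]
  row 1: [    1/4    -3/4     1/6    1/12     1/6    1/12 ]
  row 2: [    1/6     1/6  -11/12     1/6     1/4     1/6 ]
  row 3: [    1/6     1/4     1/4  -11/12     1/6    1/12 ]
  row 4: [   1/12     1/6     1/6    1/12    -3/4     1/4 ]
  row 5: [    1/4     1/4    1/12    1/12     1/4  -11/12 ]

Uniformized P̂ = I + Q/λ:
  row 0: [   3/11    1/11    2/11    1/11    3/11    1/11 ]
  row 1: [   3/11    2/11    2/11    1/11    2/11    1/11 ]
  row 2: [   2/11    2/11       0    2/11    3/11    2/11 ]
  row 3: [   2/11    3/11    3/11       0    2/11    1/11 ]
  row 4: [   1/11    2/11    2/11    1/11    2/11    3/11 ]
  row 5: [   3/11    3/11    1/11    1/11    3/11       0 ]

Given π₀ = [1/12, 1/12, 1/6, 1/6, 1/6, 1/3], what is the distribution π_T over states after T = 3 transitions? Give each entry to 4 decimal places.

t=0: π = [0.0833, 0.0833, 0.1667, 0.1667, 0.1667, 0.3333]
t=1: π = [0.2121, 0.2197, 0.1364, 0.0909, 0.2348, 0.1061]
t=2: π = [0.2094, 0.1804, 0.1556, 0.0950, 0.2231, 0.1364]
t=3: π = [0.2094, 0.1838, 0.1498, 0.0964, 0.2274, 0.1332]

π = [0.2094, 0.1838, 0.1498, 0.0964, 0.2274, 0.1332]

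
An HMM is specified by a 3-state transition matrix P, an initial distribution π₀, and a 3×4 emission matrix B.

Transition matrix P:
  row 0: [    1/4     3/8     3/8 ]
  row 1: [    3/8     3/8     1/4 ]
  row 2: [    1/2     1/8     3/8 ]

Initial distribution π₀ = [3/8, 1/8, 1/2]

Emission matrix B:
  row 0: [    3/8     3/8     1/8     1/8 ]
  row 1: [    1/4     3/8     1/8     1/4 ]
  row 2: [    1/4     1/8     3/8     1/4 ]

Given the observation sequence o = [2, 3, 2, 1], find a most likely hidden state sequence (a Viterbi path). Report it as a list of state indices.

path = [2, 2, 2, 0]

t=0: δ = [4.688e-02, 1.562e-02, 1.875e-01]  (obs o_0=2)
t=1: δ = [1.172e-02, 5.859e-03, 1.758e-02]  ψ = [2, 2, 2]  (obs o_1=3)
t=2: δ = [1.099e-03, 5.493e-04, 2.472e-03]  ψ = [2, 0, 2]  (obs o_2=2)
t=3: δ = [4.635e-04, 1.545e-04, 1.159e-04]  ψ = [2, 0, 2]  (obs o_3=1)
backtrack: best end state = 0; path = [2, 2, 2, 0]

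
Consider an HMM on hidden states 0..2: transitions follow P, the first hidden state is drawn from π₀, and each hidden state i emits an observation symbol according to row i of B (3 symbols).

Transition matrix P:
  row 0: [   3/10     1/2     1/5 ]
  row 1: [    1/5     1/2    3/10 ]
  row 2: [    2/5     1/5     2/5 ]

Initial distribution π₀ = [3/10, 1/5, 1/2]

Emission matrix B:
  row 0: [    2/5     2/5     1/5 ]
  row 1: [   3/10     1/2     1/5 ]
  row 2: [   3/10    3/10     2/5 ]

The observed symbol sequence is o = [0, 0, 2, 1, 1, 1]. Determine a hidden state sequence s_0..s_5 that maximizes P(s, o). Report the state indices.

path = [2, 0, 1, 1, 1, 1]

t=0: δ = [1.200e-01, 6.000e-02, 1.500e-01]  (obs o_0=0)
t=1: δ = [2.400e-02, 1.800e-02, 1.800e-02]  ψ = [2, 0, 2]  (obs o_1=0)
t=2: δ = [1.440e-03, 2.400e-03, 2.880e-03]  ψ = [0, 0, 2]  (obs o_2=2)
t=3: δ = [4.608e-04, 6.000e-04, 3.456e-04]  ψ = [2, 1, 2]  (obs o_3=1)
t=4: δ = [5.530e-05, 1.500e-04, 5.400e-05]  ψ = [0, 1, 1]  (obs o_4=1)
t=5: δ = [1.200e-05, 3.750e-05, 1.350e-05]  ψ = [1, 1, 1]  (obs o_5=1)
backtrack: best end state = 1; path = [2, 0, 1, 1, 1, 1]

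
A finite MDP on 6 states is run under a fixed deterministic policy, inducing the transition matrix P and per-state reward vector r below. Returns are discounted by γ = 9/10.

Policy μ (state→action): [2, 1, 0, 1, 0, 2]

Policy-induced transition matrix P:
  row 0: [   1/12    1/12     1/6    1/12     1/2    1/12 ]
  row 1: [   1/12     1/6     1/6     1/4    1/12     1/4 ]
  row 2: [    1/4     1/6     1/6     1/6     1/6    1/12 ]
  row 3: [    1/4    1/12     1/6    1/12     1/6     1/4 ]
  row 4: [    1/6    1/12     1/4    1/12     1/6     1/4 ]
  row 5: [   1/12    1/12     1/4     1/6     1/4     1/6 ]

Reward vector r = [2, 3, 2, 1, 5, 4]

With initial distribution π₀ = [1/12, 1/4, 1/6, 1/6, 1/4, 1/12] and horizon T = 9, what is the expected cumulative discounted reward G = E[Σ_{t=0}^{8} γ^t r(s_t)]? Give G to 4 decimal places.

G = 18.3103

t=0: π = [0.0833, 0.2500, 0.1667, 0.1667, 0.2500, 0.0833], E[r] = 3.0000, γ^t·E[r] = 3.000000, running G = 3.000000
t=1: π = [0.1597, 0.1181, 0.1944, 0.1458, 0.1806, 0.2014], E[r] = 2.9167, γ^t·E[r] = 2.625000, running G = 5.625000
t=2: π = [0.1551, 0.1094, 0.1985, 0.1360, 0.2269, 0.1742], E[r] = 3.0023, γ^t·E[r] = 2.431875, running G = 8.056875
t=3: π = [0.1580, 0.1090, 0.2001, 0.1326, 0.2238, 0.1766], E[r] = 3.0008, γ^t·E[r] = 2.187563, running G = 10.244438
t=4: π = [0.1574, 0.1091, 0.2000, 0.1329, 0.2250, 0.1756], E[r] = 3.0023, γ^t·E[r] = 1.969808, running G = 12.214246
t=5: π = [0.1576, 0.1091, 0.2000, 0.1328, 0.2247, 0.1758], E[r] = 3.0019, γ^t·E[r] = 1.772601, running G = 13.986847
t=6: π = [0.1575, 0.1091, 0.2000, 0.1328, 0.2247, 0.1757], E[r] = 3.0020, γ^t·E[r] = 1.595384, running G = 15.582231
t=7: π = [0.1575, 0.1091, 0.2000, 0.1328, 0.2247, 0.1758], E[r] = 3.0020, γ^t·E[r] = 1.435837, running G = 17.018068
t=8: π = [0.1575, 0.1091, 0.2000, 0.1328, 0.2247, 0.1758], E[r] = 3.0020, γ^t·E[r] = 1.292255, running G = 18.310323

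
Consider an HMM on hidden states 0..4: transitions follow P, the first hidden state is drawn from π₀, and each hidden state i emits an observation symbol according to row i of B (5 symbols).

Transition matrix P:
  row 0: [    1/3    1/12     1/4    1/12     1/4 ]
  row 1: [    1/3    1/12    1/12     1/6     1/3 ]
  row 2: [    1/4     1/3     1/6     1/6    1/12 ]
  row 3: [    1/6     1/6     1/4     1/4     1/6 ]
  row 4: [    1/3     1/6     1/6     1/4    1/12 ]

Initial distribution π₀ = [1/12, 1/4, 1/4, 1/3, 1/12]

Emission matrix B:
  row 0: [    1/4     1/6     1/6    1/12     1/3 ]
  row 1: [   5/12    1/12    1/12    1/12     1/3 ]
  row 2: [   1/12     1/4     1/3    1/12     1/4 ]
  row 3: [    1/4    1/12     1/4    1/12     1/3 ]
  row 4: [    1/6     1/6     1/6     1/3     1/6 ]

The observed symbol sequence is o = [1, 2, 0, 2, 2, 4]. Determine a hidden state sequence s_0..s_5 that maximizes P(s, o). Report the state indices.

t=0: δ = [1.389e-02, 2.083e-02, 6.250e-02, 2.778e-02, 1.389e-02]  (obs o_0=1)
t=1: δ = [2.604e-03, 1.736e-03, 3.472e-03, 2.604e-03, 1.157e-03]  ψ = [2, 2, 2, 2, 1]  (obs o_1=2)
t=2: δ = [2.170e-04, 4.823e-04, 5.425e-05, 1.628e-04, 1.085e-04]  ψ = [0, 2, 0, 3, 0]  (obs o_2=0)
t=3: δ = [2.679e-05, 3.349e-06, 1.808e-05, 2.009e-05, 2.679e-05]  ψ = [1, 1, 0, 1, 1]  (obs o_3=2)
t=4: δ = [1.488e-06, 5.023e-07, 2.233e-06, 1.674e-06, 1.116e-06]  ψ = [0, 2, 0, 4, 0]  (obs o_4=2)
t=5: δ = [1.861e-07, 2.481e-07, 1.047e-07, 1.395e-07, 6.202e-08]  ψ = [2, 2, 3, 3, 0]  (obs o_5=4)
backtrack: best end state = 1; path = [2, 2, 1, 0, 2, 1]

path = [2, 2, 1, 0, 2, 1]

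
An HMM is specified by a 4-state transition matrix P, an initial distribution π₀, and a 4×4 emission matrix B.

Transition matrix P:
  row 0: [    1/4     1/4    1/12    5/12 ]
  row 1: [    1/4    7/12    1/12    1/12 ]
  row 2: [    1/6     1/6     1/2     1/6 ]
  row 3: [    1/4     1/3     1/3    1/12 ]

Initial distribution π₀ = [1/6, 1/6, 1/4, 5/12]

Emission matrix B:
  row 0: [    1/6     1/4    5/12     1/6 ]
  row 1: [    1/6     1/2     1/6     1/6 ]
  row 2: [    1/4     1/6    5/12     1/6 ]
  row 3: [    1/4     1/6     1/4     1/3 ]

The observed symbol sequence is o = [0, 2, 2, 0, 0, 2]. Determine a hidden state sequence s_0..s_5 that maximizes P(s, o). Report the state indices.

t=0: δ = [2.778e-02, 2.778e-02, 6.250e-02, 1.042e-01]  (obs o_0=0)
t=1: δ = [1.085e-02, 5.787e-03, 1.447e-02, 2.894e-03]  ψ = [3, 3, 3, 0]  (obs o_1=2)
t=2: δ = [1.130e-03, 5.626e-04, 3.014e-03, 1.130e-03]  ψ = [0, 1, 2, 0]  (obs o_2=2)
t=3: δ = [8.372e-05, 8.372e-05, 3.768e-04, 1.256e-04]  ψ = [2, 2, 2, 2]  (obs o_3=0)
t=4: δ = [1.047e-05, 1.047e-05, 4.710e-05, 1.570e-05]  ψ = [2, 2, 2, 2]  (obs o_4=0)
t=5: δ = [3.270e-06, 1.308e-06, 9.811e-06, 1.962e-06]  ψ = [2, 2, 2, 2]  (obs o_5=2)
backtrack: best end state = 2; path = [3, 2, 2, 2, 2, 2]

path = [3, 2, 2, 2, 2, 2]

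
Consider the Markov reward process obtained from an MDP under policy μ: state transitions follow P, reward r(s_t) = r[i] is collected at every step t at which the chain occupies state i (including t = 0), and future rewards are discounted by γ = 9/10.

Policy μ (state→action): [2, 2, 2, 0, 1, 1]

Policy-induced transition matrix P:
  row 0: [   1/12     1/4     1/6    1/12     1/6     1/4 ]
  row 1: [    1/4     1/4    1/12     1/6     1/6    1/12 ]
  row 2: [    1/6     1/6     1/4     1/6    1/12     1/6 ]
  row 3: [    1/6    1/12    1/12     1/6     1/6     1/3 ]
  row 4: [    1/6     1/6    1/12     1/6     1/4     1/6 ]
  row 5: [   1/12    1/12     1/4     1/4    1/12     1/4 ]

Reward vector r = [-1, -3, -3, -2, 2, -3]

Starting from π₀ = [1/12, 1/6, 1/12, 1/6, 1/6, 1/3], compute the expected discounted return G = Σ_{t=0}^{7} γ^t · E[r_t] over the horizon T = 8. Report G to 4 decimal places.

t=0: π = [0.0833, 0.1667, 0.0833, 0.1667, 0.1667, 0.3333], E[r] = -1.8333, γ^t·E[r] = -1.833333, running G = -1.833333
t=1: π = [0.1458, 0.1458, 0.1597, 0.1875, 0.1458, 0.2153], E[r] = -1.7917, γ^t·E[r] = -1.612500, running G = -3.445833
t=2: π = [0.1487, 0.1574, 0.1580, 0.1725, 0.1476, 0.2159], E[r] = -1.7922, γ^t·E[r] = -1.451719, running G = -4.897552
t=3: π = [0.1494, 0.1598, 0.1580, 0.1723, 0.1478, 0.2127], E[r] = -1.7899, γ^t·E[r] = -1.304824, running G = -6.202376
t=4: π = [0.1498, 0.1604, 0.1576, 0.1719, 0.1481, 0.2122], E[r] = -1.7880, γ^t·E[r] = -1.173092, running G = -7.375468
t=5: π = [0.1499, 0.1605, 0.1575, 0.1719, 0.1482, 0.2121], E[r] = -1.7875, γ^t·E[r] = -1.055476, running G = -8.430944
t=6: π = [0.1499, 0.1605, 0.1574, 0.1719, 0.1482, 0.2121], E[r] = -1.7873, γ^t·E[r] = -0.949847, running G = -9.380791
t=7: π = [0.1499, 0.1605, 0.1574, 0.1719, 0.1482, 0.2121], E[r] = -1.7873, γ^t·E[r] = -0.854844, running G = -10.235635

G = -10.2356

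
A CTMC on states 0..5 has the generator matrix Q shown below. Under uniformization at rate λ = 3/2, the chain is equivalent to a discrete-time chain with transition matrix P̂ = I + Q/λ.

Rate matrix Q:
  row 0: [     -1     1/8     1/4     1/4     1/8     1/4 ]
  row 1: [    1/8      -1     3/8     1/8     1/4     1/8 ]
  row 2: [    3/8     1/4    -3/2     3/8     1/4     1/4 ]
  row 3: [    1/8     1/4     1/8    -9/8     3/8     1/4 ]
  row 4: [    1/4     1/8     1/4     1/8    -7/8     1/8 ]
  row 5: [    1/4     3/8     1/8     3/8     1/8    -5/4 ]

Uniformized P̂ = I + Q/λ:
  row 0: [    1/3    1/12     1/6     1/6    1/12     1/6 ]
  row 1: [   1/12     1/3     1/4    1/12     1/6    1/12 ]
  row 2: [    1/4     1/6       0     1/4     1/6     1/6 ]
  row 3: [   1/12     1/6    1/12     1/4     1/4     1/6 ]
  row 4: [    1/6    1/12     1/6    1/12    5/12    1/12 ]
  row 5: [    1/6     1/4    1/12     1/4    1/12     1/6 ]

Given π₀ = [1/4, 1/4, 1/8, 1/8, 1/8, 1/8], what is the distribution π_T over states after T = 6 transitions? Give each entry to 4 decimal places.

π = [0.1787, 0.1750, 0.1335, 0.1715, 0.2064, 0.1349]

t=0: π = [0.2500, 0.2500, 0.1250, 0.1250, 0.1250, 0.1250]
t=1: π = [0.1875, 0.1875, 0.1458, 0.1667, 0.1771, 0.1354]
t=2: π = [0.1806, 0.1788, 0.1328, 0.1736, 0.1979, 0.1363]
t=3: π = [0.1785, 0.1763, 0.1336, 0.1722, 0.2042, 0.1353]
t=4: π = [0.1785, 0.1754, 0.1335, 0.1717, 0.2059, 0.1350]
t=5: π = [0.1786, 0.1751, 0.1335, 0.1716, 0.2063, 0.1349]
t=6: π = [0.1787, 0.1750, 0.1335, 0.1715, 0.2064, 0.1349]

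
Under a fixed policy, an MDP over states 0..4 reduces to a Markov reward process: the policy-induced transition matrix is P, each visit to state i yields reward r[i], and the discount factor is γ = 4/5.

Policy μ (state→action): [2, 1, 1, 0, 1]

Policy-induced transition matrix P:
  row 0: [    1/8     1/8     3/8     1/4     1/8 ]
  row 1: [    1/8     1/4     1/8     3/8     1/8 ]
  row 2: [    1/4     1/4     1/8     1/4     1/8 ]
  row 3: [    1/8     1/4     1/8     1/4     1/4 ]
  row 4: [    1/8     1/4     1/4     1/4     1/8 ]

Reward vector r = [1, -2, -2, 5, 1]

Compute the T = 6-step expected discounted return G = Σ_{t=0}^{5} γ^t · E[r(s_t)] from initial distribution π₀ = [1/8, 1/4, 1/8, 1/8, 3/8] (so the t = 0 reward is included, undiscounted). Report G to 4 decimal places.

G = 2.6858

t=0: π = [0.1250, 0.2500, 0.1250, 0.1250, 0.3750], E[r] = 0.3750, γ^t·E[r] = 0.375000, running G = 0.375000
t=1: π = [0.1406, 0.2344, 0.2031, 0.2813, 0.1406], E[r] = 0.8125, γ^t·E[r] = 0.650000, running G = 1.025000
t=2: π = [0.1504, 0.2324, 0.1777, 0.2793, 0.1602], E[r] = 0.8867, γ^t·E[r] = 0.567500, running G = 1.592500
t=3: π = [0.1472, 0.2312, 0.1826, 0.2791, 0.1599], E[r] = 0.8748, γ^t·E[r] = 0.447875, running G = 2.040375
t=4: π = [0.1478, 0.2316, 0.1818, 0.2789, 0.1599], E[r] = 0.8754, γ^t·E[r] = 0.358575, running G = 2.398950
t=5: π = [0.1477, 0.2315, 0.1819, 0.2789, 0.1599], E[r] = 0.8754, γ^t·E[r] = 0.286854, running G = 2.685804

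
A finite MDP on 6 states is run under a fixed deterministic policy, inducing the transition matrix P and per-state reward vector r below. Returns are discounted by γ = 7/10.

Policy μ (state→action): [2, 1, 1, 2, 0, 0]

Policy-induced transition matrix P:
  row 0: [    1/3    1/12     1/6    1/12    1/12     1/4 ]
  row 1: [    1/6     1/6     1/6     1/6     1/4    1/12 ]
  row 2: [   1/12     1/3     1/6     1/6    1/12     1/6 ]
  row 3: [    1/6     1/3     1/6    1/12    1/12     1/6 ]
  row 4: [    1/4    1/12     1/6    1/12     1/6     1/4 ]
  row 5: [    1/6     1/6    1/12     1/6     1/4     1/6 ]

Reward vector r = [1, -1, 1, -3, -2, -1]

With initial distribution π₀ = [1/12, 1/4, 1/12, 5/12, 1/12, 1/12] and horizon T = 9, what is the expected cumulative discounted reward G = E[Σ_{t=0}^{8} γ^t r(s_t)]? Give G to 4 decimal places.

t=0: π = [0.0833, 0.2500, 0.0833, 0.4167, 0.0833, 0.0833], E[r] = -1.5833, γ^t·E[r] = -1.583333, running G = -1.583333
t=1: π = [0.1806, 0.2361, 0.1597, 0.1181, 0.1458, 0.1597], E[r] = -0.7014, γ^t·E[r] = -0.490972, running G = -2.074306
t=2: π = [0.1956, 0.1858, 0.1534, 0.1296, 0.1615, 0.1742], E[r] = -0.7228, γ^t·E[r] = -0.354172, running G = -2.428478
t=3: π = [0.1999, 0.1841, 0.1522, 0.1261, 0.1568, 0.1809], E[r] = -0.7048, γ^t·E[r] = -0.241751, running G = -2.670229
t=4: π = [0.2004, 0.1833, 0.1516, 0.1264, 0.1572, 0.1811], E[r] = -0.7062, γ^t·E[r] = -0.169551, running G = -2.839780
t=5: π = [0.2005, 0.1832, 0.1516, 0.1263, 0.1572, 0.1812], E[r] = -0.7056, γ^t·E[r] = -0.118590, running G = -2.958370
t=6: π = [0.2006, 0.1832, 0.1516, 0.1263, 0.1572, 0.1812], E[r] = -0.7056, γ^t·E[r] = -0.083011, running G = -3.041381
t=7: π = [0.2006, 0.1832, 0.1516, 0.1263, 0.1572, 0.1812], E[r] = -0.7056, γ^t·E[r] = -0.058107, running G = -3.099487
t=8: π = [0.2006, 0.1832, 0.1516, 0.1263, 0.1572, 0.1812], E[r] = -0.7056, γ^t·E[r] = -0.040675, running G = -3.140162

G = -3.1402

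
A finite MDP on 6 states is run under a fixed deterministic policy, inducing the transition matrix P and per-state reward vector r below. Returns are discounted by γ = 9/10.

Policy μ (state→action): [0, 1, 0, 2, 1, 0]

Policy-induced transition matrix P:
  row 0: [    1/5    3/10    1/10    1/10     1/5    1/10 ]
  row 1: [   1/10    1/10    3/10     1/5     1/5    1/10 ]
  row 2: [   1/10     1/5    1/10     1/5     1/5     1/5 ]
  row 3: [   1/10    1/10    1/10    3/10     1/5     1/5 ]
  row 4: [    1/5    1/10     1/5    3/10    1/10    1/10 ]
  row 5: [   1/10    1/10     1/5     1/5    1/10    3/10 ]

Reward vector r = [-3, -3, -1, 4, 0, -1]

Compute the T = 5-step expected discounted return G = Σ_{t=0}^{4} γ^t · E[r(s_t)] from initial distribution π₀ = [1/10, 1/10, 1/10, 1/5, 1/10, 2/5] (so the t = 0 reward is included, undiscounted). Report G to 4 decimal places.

t=0: π = [0.1000, 0.1000, 0.1000, 0.2000, 0.1000, 0.4000], E[r] = -0.3000, γ^t·E[r] = -0.300000, running G = -0.300000
t=1: π = [0.1200, 0.1300, 0.1700, 0.2200, 0.1500, 0.2100], E[r] = -0.2500, γ^t·E[r] = -0.225000, running G = -0.525000
t=2: π = [0.1270, 0.1410, 0.1620, 0.2250, 0.1640, 0.1810], E[r] = -0.2470, γ^t·E[r] = -0.200070, running G = -0.725070
t=3: π = [0.1291, 0.1416, 0.1627, 0.2262, 0.1655, 0.1749], E[r] = -0.2449, γ^t·E[r] = -0.178532, running G = -0.903602
t=4: π = [0.1295, 0.1421, 0.1624, 0.2263, 0.1660, 0.1739], E[r] = -0.2458, γ^t·E[r] = -0.161296, running G = -1.064898

G = -1.0649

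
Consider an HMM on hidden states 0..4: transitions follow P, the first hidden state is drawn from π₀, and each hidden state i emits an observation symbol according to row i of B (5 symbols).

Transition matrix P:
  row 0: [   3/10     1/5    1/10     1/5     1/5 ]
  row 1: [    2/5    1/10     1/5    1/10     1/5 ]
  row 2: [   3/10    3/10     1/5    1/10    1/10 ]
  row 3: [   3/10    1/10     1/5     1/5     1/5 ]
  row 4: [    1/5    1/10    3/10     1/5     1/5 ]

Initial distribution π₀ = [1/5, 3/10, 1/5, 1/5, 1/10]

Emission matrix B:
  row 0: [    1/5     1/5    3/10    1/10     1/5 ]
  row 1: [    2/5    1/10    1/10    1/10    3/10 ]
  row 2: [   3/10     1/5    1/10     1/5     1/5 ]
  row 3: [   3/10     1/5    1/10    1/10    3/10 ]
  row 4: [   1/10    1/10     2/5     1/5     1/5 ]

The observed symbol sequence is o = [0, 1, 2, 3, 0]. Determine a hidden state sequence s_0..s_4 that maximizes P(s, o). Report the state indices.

path = [1, 0, 4, 2, 1]

t=0: δ = [4.000e-02, 1.200e-01, 6.000e-02, 6.000e-02, 1.000e-02]  (obs o_0=0)
t=1: δ = [9.600e-03, 1.800e-03, 4.800e-03, 2.400e-03, 2.400e-03]  ψ = [1, 2, 1, 1, 1]  (obs o_1=1)
t=2: δ = [8.640e-04, 1.920e-04, 9.600e-05, 1.920e-04, 7.680e-04]  ψ = [0, 0, 0, 0, 0]  (obs o_2=2)
t=3: δ = [2.592e-05, 1.728e-05, 4.608e-05, 1.728e-05, 3.456e-05]  ψ = [0, 0, 4, 0, 0]  (obs o_3=3)
t=4: δ = [2.765e-06, 5.530e-06, 3.110e-06, 2.074e-06, 6.912e-07]  ψ = [2, 2, 4, 4, 4]  (obs o_4=0)
backtrack: best end state = 1; path = [1, 0, 4, 2, 1]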